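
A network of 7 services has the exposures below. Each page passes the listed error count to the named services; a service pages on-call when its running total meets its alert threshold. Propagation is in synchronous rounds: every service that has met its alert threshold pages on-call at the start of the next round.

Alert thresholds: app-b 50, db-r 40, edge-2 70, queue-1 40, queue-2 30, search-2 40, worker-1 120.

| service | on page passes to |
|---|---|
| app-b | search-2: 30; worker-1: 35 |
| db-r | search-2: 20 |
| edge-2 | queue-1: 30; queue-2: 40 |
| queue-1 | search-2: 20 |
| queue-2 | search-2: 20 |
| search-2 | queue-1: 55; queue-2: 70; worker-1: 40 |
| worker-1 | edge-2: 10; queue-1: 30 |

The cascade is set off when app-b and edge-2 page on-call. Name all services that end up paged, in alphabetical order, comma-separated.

app-b, edge-2, queue-1, queue-2, search-2

Round 1 — app-b, edge-2 page on-call (initial).
  queue-1: +30 → 30 < 40
  queue-2: +40 → 40 ≥ 30
  search-2: +30 → 30 < 40
  worker-1: +35 → 35 < 120
Round 2 — queue-2 pages on-call.
  search-2: +20 → 50 ≥ 40
Round 3 — search-2 pages on-call.
  queue-1: +55 → 85 ≥ 40
  worker-1: +40 → 75 < 120
Round 4 — queue-1 pages on-call.
No further pages.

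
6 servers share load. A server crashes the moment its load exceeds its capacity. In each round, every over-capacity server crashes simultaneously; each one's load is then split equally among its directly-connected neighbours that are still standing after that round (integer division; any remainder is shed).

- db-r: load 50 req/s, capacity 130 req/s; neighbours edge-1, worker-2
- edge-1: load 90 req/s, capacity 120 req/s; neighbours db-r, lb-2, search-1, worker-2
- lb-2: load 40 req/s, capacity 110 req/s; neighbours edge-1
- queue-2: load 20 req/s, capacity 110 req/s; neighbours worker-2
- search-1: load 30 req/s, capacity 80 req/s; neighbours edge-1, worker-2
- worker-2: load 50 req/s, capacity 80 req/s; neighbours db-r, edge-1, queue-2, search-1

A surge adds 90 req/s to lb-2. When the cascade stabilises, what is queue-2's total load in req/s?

81

Round 1 — lb-2 at 130 > 110. lb-2 crashes.
  lb-2 sheds 130 req/s to edge-1: 130 each.
    edge-1: 90+130 = 220 > 120
Round 2 — edge-1 crashes.
  edge-1 sheds 220 req/s to db-r, search-1, worker-2: 73 each (1 lost).
    db-r: 50+73 = 123 ≤ 130
    search-1: 30+73 = 103 > 80
    worker-2: 50+73 = 123 > 80
Round 3 — search-1, worker-2 crash.
  search-1 sheds 103 req/s: no online neighbours, lost.
  worker-2 sheds 123 req/s to db-r, queue-2: 61 each (1 lost).
    db-r: 123+61 = 184 > 130
    queue-2: 20+61 = 81 ≤ 110
Round 4 — db-r crashes.
  db-r sheds 184 req/s: no online neighbours, lost.
No further crashes.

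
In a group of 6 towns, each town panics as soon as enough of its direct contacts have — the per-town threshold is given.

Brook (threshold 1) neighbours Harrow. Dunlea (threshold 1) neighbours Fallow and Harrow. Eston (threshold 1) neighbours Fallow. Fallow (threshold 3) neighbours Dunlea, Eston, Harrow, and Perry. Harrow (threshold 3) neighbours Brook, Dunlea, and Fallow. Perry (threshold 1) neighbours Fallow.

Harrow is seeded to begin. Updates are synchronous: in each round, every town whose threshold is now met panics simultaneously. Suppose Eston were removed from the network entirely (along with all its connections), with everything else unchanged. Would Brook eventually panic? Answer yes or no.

yes

With Eston removed:
Round 1 — Harrow panics (initial).
Round 2 — checking thresholds:
  Brook: 1 of 1 neighbours ≥ 1, panics.
  Dunlea: 1 of 2 neighbours ≥ 1, panics.
  Fallow: 1 of 3 neighbours < 3, not yet.
Round 3 — no new panics; cascade stops.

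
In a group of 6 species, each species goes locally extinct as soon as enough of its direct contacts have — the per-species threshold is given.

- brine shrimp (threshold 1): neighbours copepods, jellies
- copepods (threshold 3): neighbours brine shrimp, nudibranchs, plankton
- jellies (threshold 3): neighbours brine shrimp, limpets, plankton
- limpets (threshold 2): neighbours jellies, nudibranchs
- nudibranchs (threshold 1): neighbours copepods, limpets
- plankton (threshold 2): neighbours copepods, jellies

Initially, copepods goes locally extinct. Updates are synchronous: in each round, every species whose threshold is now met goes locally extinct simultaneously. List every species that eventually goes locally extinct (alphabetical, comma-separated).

brine shrimp, copepods, nudibranchs

Round 1 — copepods goes locally extinct (initial).
Round 2 — checking thresholds:
  brine shrimp: 1 of 2 neighbours ≥ 1, goes locally extinct.
  nudibranchs: 1 of 2 neighbours ≥ 1, goes locally extinct.
  plankton: 1 of 2 neighbours < 2, not yet.
Round 3 — no new extinctions; cascade stops.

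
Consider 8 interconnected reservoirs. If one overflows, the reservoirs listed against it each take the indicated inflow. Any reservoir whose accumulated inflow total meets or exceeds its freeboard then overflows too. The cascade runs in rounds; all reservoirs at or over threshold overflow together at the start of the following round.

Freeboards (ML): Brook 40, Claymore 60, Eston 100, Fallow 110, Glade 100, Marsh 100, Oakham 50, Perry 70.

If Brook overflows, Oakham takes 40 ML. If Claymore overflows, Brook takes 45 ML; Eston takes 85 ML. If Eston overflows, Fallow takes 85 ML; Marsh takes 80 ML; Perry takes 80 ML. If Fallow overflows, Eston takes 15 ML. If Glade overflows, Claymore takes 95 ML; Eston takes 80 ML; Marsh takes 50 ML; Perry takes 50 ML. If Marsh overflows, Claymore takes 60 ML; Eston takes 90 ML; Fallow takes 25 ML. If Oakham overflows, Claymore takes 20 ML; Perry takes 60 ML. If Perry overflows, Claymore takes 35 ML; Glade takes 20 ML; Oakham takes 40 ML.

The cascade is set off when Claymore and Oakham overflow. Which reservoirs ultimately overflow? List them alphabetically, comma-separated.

Brook, Claymore, Oakham

Round 1 — Claymore, Oakham overflow (initial).
  Brook: +45 → 45 ≥ 40
  Eston: +85 → 85 < 100
  Perry: +60 → 60 < 70
Round 2 — Brook overflows.
No further overflows.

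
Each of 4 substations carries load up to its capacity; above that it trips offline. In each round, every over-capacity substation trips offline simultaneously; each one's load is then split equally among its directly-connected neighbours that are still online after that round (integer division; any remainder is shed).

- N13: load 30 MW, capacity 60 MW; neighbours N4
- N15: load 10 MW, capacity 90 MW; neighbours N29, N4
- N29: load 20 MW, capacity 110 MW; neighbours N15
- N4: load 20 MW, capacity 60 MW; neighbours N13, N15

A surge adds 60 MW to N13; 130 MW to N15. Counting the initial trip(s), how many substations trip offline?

3

Round 1 — N13 at 90 > 60; N15 at 140 > 90. N13, N15 trip offline.
  N13 sheds 90 MW to N4: 90 each.
    N4: 20+90 = 110 > 60
  N15 sheds 140 MW to N29, N4: 70 each.
    N29: 20+70 = 90 ≤ 110
    N4: 110+70 = 180 > 60
Round 2 — N4 trips offline.
  N4 sheds 180 MW: no online neighbours, lost.
No further trips.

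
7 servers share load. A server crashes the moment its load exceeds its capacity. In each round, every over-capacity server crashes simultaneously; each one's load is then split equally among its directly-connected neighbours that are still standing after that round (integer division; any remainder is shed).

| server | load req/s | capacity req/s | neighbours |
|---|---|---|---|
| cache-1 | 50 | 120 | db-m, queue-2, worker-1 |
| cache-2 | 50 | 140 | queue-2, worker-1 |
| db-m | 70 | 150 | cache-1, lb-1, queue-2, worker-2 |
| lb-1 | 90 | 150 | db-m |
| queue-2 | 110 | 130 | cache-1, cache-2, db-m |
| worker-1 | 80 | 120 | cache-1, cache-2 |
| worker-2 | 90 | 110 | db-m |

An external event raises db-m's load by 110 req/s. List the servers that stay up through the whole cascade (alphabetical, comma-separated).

Round 1 — db-m at 180 > 150. db-m crashes.
  db-m sheds 180 req/s to cache-1, lb-1, queue-2, worker-2: 45 each.
    cache-1: 50+45 = 95 ≤ 120
    lb-1: 90+45 = 135 ≤ 150
    queue-2: 110+45 = 155 > 130
    worker-2: 90+45 = 135 > 110
Round 2 — queue-2, worker-2 crash.
  queue-2 sheds 155 req/s to cache-1, cache-2: 77 each (1 lost).
    cache-1: 95+77 = 172 > 120
    cache-2: 50+77 = 127 ≤ 140
  worker-2 sheds 135 req/s: no online neighbours, lost.
Round 3 — cache-1 crashes.
  cache-1 sheds 172 req/s to worker-1: 172 each.
    worker-1: 80+172 = 252 > 120
Round 4 — worker-1 crashes.
  worker-1 sheds 252 req/s to cache-2: 252 each.
    cache-2: 127+252 = 379 > 140
Round 5 — cache-2 crashes.
  cache-2 sheds 379 req/s: no online neighbours, lost.
No further crashes.

lb-1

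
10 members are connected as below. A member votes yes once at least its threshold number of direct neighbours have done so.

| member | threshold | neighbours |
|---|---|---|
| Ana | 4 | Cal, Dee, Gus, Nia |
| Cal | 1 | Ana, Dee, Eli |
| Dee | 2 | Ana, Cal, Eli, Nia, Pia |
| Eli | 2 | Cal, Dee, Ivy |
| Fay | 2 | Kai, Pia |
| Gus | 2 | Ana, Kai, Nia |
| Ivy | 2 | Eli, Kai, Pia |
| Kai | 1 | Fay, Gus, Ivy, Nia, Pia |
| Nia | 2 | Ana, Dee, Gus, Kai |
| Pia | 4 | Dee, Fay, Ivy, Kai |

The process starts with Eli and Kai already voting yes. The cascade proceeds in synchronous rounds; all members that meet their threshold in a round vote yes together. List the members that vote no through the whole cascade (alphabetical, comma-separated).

Fay, Pia

Round 1 — Eli, Kai vote yes (initial).
Round 2 — checking thresholds:
  Cal: 1 of 3 neighbours ≥ 1, votes yes.
  Dee: 1 of 5 neighbours < 2, not yet.
  Fay: 1 of 2 neighbours < 2, not yet.
  Gus: 1 of 3 neighbours < 2, not yet.
  Ivy: 2 of 3 neighbours ≥ 2, votes yes.
  Nia: 1 of 4 neighbours < 2, not yet.
  Pia: 1 of 4 neighbours < 4, not yet.
Round 3 — checking thresholds:
  Ana: 1 of 4 neighbours < 4, not yet.
  Dee: 2 of 5 neighbours ≥ 2, votes yes.
  Fay: 1 of 2 neighbours < 2, not yet.
  Gus: 1 of 3 neighbours < 2, not yet.
  Nia: 1 of 4 neighbours < 2, not yet.
  Pia: 2 of 4 neighbours < 4, not yet.
Round 4 — checking thresholds:
  Ana: 2 of 4 neighbours < 4, not yet.
  Fay: 1 of 2 neighbours < 2, not yet.
  Gus: 1 of 3 neighbours < 2, not yet.
  Nia: 2 of 4 neighbours ≥ 2, votes yes.
  Pia: 3 of 4 neighbours < 4, not yet.
Round 5 — checking thresholds:
  Ana: 3 of 4 neighbours < 4, not yet.
  Fay: 1 of 2 neighbours < 2, not yet.
  Gus: 2 of 3 neighbours ≥ 2, votes yes.
  Pia: 3 of 4 neighbours < 4, not yet.
Round 6 — checking thresholds:
  Ana: 4 of 4 neighbours ≥ 4, votes yes.
  Fay: 1 of 2 neighbours < 2, not yet.
  Pia: 3 of 4 neighbours < 4, not yet.
Round 7 — no new yes votes; cascade stops.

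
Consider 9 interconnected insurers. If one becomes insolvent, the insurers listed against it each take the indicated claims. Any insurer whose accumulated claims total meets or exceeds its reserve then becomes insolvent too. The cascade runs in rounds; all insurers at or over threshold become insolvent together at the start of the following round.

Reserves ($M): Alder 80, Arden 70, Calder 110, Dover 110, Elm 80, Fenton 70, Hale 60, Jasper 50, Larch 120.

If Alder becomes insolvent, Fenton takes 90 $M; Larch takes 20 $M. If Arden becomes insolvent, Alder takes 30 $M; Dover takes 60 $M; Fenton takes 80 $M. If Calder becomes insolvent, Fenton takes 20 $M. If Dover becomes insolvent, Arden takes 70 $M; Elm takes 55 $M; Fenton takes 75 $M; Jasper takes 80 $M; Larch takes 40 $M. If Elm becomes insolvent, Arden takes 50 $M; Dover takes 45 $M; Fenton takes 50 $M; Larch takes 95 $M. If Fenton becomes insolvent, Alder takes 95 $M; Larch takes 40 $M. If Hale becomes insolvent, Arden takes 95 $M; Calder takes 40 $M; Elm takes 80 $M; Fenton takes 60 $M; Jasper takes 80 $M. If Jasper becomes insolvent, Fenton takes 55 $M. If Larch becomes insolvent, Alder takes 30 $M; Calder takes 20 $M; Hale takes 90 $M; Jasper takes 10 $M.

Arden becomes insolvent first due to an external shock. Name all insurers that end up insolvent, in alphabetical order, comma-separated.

Alder, Arden, Fenton

Round 1 — Arden becomes insolvent (initial).
  Alder: +30 → 30 < 80
  Dover: +60 → 60 < 110
  Fenton: +80 → 80 ≥ 70
Round 2 — Fenton becomes insolvent.
  Alder: +95 → 125 ≥ 80
  Larch: +40 → 40 < 120
Round 3 — Alder becomes insolvent.
  Larch: +20 → 60 < 120
No further insolvencies.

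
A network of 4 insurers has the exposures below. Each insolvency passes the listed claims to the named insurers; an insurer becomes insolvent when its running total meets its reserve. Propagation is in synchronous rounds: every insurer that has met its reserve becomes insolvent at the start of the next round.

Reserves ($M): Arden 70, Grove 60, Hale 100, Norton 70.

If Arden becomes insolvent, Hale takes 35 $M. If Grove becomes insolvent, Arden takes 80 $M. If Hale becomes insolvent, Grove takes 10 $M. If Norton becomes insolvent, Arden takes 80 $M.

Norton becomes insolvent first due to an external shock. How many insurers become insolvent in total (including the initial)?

2

Round 1 — Norton becomes insolvent (initial).
  Arden: +80 → 80 ≥ 70
Round 2 — Arden becomes insolvent.
  Hale: +35 → 35 < 100
No further insolvencies.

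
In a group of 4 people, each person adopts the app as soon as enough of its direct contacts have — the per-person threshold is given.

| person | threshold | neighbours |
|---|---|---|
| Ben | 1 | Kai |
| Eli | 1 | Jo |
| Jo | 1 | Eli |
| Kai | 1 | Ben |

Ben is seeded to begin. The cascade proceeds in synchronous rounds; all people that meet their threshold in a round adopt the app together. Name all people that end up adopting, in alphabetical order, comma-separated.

Ben, Kai

Round 1 — Ben adopts the app (initial).
Round 2 — checking thresholds:
  Kai: 1 of 1 neighbours ≥ 1, adopts the app.
Round 3 — no new adoptions; cascade stops.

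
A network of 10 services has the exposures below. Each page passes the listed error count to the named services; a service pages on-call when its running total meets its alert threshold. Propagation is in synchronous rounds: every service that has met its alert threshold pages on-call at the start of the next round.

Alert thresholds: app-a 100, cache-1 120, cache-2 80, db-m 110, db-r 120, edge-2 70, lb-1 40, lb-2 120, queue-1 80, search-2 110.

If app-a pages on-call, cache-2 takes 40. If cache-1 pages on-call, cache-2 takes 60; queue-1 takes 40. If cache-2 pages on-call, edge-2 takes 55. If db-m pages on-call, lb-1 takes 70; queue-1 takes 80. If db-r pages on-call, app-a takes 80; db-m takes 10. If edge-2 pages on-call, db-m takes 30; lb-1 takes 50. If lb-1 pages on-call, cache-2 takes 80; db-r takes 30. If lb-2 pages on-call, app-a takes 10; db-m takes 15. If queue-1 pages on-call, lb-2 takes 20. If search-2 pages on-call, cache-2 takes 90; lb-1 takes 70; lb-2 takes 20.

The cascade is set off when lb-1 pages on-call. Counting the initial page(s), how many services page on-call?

Round 1 — lb-1 pages on-call (initial).
  cache-2: +80 → 80 ≥ 80
  db-r: +30 → 30 < 120
Round 2 — cache-2 pages on-call.
  edge-2: +55 → 55 < 70
No further pages.

2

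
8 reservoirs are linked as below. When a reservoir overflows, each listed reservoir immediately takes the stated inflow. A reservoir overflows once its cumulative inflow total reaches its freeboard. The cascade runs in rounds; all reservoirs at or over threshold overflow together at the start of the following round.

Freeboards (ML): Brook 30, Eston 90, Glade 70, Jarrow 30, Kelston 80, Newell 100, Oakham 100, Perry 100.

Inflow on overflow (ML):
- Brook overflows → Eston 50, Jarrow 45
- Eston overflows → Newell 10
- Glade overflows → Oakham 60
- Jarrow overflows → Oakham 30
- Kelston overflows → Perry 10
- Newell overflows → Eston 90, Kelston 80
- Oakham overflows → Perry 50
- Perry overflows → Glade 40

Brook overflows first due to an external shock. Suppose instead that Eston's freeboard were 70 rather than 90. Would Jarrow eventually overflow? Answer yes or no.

yes

With Eston's freeboard at 70:
Round 1 — Brook overflows (initial).
  Eston: +50 → 50 < 70
  Jarrow: +45 → 45 ≥ 30
Round 2 — Jarrow overflows.
  Oakham: +30 → 30 < 100
No further overflows.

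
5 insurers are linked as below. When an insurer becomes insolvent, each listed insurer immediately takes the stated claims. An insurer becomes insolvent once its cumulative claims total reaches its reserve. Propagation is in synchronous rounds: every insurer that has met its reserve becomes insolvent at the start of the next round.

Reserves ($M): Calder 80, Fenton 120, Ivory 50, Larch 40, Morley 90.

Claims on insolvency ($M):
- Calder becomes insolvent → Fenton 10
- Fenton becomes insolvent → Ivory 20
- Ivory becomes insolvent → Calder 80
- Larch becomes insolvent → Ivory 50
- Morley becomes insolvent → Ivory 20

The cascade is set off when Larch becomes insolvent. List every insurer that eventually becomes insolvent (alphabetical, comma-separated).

Calder, Ivory, Larch

Round 1 — Larch becomes insolvent (initial).
  Ivory: +50 → 50 ≥ 50
Round 2 — Ivory becomes insolvent.
  Calder: +80 → 80 ≥ 80
Round 3 — Calder becomes insolvent.
  Fenton: +10 → 10 < 120
No further insolvencies.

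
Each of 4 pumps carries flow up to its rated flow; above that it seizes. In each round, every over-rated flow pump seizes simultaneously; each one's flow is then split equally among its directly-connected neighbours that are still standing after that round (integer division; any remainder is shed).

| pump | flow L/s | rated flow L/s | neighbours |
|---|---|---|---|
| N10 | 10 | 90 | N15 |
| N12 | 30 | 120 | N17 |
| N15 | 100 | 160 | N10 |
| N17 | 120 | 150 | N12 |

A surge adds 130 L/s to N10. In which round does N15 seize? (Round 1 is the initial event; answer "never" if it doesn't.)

Round 1 — N10 at 140 > 90. N10 seizes.
  N10 sheds 140 L/s to N15: 140 each.
    N15: 100+140 = 240 > 160
Round 2 — N15 seizes.
  N15 sheds 240 L/s: no online neighbours, lost.
No further seizures.

2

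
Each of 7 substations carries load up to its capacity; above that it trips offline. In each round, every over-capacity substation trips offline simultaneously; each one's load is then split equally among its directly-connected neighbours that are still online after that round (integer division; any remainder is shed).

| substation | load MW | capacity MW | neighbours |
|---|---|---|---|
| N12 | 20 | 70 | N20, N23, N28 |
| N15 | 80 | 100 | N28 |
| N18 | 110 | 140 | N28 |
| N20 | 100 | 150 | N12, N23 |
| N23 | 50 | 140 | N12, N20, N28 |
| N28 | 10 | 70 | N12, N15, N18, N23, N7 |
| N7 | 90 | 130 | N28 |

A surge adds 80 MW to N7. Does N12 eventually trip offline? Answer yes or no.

no

Round 1 — N7 at 170 > 130. N7 trips offline.
  N7 sheds 170 MW to N28: 170 each.
    N28: 10+170 = 180 > 70
Round 2 — N28 trips offline.
  N28 sheds 180 MW to N12, N15, N18, N23: 45 each.
    N12: 20+45 = 65 ≤ 70
    N15: 80+45 = 125 > 100
    N18: 110+45 = 155 > 140
    N23: 50+45 = 95 ≤ 140
Round 3 — N15, N18 trip offline.
  N15 sheds 125 MW: no online neighbours, lost.
  N18 sheds 155 MW: no online neighbours, lost.
No further trips.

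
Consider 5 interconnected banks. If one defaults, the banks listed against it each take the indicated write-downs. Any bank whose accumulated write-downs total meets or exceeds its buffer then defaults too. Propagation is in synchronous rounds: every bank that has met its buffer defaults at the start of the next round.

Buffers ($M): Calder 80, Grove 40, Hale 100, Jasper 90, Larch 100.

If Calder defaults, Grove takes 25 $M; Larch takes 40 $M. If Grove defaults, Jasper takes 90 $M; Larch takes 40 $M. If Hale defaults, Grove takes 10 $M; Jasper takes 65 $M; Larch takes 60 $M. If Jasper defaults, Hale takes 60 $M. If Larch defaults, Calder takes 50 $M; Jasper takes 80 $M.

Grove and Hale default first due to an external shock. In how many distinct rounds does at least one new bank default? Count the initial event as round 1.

2

Round 1 — Grove, Hale default (initial).
  Jasper: +90+65 → 155 ≥ 90
  Larch: +40+60 → 100 ≥ 100
Round 2 — Jasper, Larch default.
  Calder: +50 → 50 < 80
No further defaults.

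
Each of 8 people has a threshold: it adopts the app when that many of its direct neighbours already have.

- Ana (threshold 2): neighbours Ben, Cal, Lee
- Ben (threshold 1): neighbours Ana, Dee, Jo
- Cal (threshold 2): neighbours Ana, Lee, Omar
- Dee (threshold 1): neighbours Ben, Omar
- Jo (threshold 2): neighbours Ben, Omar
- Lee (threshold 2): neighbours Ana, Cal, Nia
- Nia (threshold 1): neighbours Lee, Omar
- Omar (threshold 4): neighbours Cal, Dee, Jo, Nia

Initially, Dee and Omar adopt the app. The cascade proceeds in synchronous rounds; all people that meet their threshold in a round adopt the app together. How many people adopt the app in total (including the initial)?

5

Round 1 — Dee, Omar adopt the app (initial).
Round 2 — checking thresholds:
  Ben: 1 of 3 neighbours ≥ 1, adopts the app.
  Cal: 1 of 3 neighbours < 2, holds.
  Jo: 1 of 2 neighbours < 2, holds.
  Nia: 1 of 2 neighbours ≥ 1, adopts the app.
Round 3 — checking thresholds:
  Ana: 1 of 3 neighbours < 2, holds.
  Cal: 1 of 3 neighbours < 2, holds.
  Jo: 2 of 2 neighbours ≥ 2, adopts the app.
  Lee: 1 of 3 neighbours < 2, holds.
Round 4 — no new adoptions; cascade stops.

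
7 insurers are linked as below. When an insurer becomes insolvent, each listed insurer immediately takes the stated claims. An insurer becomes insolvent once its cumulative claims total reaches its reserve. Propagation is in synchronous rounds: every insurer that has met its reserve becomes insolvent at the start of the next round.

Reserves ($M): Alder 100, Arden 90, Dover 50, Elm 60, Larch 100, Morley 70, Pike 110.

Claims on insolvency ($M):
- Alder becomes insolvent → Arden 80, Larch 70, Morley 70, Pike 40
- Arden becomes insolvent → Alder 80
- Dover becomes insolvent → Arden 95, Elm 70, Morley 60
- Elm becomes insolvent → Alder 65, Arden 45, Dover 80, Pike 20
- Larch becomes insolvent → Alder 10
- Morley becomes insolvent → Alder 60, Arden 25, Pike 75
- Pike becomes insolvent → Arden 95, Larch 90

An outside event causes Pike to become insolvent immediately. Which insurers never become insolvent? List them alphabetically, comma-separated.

Round 1 — Pike becomes insolvent (initial).
  Arden: +95 → 95 ≥ 90
  Larch: +90 → 90 < 100
Round 2 — Arden becomes insolvent.
  Alder: +80 → 80 < 100
No further insolvencies.

Alder, Dover, Elm, Larch, Morley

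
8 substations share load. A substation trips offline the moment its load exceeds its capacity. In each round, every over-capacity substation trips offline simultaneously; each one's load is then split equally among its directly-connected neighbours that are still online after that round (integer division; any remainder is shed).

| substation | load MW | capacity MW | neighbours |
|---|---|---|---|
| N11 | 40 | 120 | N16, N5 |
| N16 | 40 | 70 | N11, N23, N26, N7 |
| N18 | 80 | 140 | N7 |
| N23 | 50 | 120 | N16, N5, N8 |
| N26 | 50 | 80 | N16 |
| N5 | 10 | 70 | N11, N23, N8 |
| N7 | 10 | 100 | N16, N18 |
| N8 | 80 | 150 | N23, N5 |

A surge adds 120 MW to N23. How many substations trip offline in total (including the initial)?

3

Round 1 — N23 at 170 > 120. N23 trips offline.
  N23 sheds 170 MW to N16, N5, N8: 56 each (2 lost).
    N16: 40+56 = 96 > 70
    N5: 10+56 = 66 ≤ 70
    N8: 80+56 = 136 ≤ 150
Round 2 — N16 trips offline.
  N16 sheds 96 MW to N11, N26, N7: 32 each.
    N11: 40+32 = 72 ≤ 120
    N26: 50+32 = 82 > 80
    N7: 10+32 = 42 ≤ 100
Round 3 — N26 trips offline.
  N26 sheds 82 MW: no online neighbours, lost.
No further trips.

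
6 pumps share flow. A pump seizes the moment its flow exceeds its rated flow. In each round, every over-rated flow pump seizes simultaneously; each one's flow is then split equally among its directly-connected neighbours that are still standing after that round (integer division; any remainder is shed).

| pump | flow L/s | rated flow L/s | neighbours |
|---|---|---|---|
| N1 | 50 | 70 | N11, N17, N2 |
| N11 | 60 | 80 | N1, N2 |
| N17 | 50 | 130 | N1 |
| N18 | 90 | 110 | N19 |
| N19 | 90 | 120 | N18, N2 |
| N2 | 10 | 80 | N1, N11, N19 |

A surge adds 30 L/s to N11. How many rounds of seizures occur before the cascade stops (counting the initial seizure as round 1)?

Round 1 — N11 at 90 > 80. N11 seizes.
  N11 sheds 90 L/s to N1, N2: 45 each.
    N1: 50+45 = 95 > 70
    N2: 10+45 = 55 ≤ 80
Round 2 — N1 seizes.
  N1 sheds 95 L/s to N17, N2: 47 each (1 lost).
    N17: 50+47 = 97 ≤ 130
    N2: 55+47 = 102 > 80
Round 3 — N2 seizes.
  N2 sheds 102 L/s to N19: 102 each.
    N19: 90+102 = 192 > 120
Round 4 — N19 seizes.
  N19 sheds 192 L/s to N18: 192 each.
    N18: 90+192 = 282 > 110
Round 5 — N18 seizes.
  N18 sheds 282 L/s: no online neighbours, lost.
No further seizures.

5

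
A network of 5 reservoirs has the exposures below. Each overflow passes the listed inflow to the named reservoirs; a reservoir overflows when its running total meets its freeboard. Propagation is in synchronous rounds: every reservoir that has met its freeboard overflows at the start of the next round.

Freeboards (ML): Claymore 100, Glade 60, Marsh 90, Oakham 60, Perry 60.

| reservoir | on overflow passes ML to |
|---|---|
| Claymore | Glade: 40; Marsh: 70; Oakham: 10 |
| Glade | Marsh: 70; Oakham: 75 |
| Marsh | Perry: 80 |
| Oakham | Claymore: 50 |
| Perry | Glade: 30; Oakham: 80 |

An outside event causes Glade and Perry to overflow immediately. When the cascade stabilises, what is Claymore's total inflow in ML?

Round 1 — Glade, Perry overflow (initial).
  Marsh: +70 → 70 < 90
  Oakham: +75+80 → 155 ≥ 60
Round 2 — Oakham overflows.
  Claymore: +50 → 50 < 100
No further overflows.

50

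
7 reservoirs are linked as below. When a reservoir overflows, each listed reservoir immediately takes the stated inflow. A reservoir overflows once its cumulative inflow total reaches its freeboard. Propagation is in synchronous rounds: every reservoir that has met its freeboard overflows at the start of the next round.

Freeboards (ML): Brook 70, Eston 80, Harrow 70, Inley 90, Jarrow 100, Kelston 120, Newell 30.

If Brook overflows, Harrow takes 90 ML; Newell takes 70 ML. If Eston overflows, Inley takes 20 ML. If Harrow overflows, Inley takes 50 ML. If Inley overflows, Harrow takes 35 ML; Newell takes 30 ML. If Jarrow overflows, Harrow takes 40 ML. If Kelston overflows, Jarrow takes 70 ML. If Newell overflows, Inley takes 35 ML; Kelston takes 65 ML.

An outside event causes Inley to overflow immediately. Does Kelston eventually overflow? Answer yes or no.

Round 1 — Inley overflows (initial).
  Harrow: +35 → 35 < 70
  Newell: +30 → 30 ≥ 30
Round 2 — Newell overflows.
  Kelston: +65 → 65 < 120
No further overflows.

no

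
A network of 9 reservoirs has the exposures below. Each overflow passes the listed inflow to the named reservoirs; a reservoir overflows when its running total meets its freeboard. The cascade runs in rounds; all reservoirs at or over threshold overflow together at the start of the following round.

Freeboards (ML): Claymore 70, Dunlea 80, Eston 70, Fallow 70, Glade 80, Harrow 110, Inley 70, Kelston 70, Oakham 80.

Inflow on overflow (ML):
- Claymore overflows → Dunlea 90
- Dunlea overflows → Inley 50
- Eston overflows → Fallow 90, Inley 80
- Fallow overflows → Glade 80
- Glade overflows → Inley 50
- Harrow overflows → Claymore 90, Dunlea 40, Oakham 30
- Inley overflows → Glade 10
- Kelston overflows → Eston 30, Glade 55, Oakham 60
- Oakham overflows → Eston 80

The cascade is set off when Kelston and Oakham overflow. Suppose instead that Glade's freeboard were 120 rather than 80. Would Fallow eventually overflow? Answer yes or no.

With Glade's freeboard at 120:
Round 1 — Kelston, Oakham overflow (initial).
  Eston: +30+80 → 110 ≥ 70
  Glade: +55 → 55 < 120
Round 2 — Eston overflows.
  Fallow: +90 → 90 ≥ 70
  Inley: +80 → 80 ≥ 70
Round 3 — Fallow, Inley overflow.
  Glade: +80+10 → 145 ≥ 120
Round 4 — Glade overflows.
No further overflows.

yes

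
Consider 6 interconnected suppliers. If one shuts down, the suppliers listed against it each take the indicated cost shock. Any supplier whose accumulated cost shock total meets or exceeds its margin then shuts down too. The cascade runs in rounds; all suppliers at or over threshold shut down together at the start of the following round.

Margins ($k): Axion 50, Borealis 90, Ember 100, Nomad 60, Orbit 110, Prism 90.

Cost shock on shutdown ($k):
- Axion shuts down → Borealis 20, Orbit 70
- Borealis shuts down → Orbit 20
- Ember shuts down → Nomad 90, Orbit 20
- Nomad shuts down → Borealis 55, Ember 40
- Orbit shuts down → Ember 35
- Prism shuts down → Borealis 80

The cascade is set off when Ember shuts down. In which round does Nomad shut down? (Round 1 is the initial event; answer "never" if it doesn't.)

Round 1 — Ember shuts down (initial).
  Nomad: +90 → 90 ≥ 60
  Orbit: +20 → 20 < 110
Round 2 — Nomad shuts down.
  Borealis: +55 → 55 < 90
No further shutdowns.

2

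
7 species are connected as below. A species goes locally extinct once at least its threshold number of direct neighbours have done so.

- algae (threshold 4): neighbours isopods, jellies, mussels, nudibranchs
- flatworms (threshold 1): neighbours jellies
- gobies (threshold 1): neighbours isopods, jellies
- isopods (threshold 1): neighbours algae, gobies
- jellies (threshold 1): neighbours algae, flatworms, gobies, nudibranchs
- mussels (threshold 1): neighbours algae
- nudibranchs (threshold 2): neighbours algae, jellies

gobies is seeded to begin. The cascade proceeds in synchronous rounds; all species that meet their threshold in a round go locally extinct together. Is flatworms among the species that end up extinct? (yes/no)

Round 1 — gobies goes locally extinct (initial).
Round 2 — checking thresholds:
  isopods: 1 of 2 neighbours ≥ 1, goes locally extinct.
  jellies: 1 of 4 neighbours ≥ 1, goes locally extinct.
Round 3 — checking thresholds:
  algae: 2 of 4 neighbours < 4, not yet.
  flatworms: 1 of 1 neighbours ≥ 1, goes locally extinct.
  nudibranchs: 1 of 2 neighbours < 2, not yet.
Round 4 — no new extinctions; cascade stops.

yes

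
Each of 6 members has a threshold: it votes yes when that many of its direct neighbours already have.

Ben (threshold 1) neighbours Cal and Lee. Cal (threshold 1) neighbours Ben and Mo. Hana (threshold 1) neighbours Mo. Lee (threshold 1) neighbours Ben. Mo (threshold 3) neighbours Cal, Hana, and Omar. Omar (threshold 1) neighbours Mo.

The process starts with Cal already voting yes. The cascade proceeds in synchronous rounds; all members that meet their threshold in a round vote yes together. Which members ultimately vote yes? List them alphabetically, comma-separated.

Ben, Cal, Lee

Round 1 — Cal votes yes (initial).
Round 2 — checking thresholds:
  Ben: 1 of 2 neighbours ≥ 1, votes yes.
  Mo: 1 of 3 neighbours < 3, not yet.
Round 3 — checking thresholds:
  Lee: 1 of 1 neighbours ≥ 1, votes yes.
  Mo: 1 of 3 neighbours < 3, not yet.
Round 4 — no new yes votes; cascade stops.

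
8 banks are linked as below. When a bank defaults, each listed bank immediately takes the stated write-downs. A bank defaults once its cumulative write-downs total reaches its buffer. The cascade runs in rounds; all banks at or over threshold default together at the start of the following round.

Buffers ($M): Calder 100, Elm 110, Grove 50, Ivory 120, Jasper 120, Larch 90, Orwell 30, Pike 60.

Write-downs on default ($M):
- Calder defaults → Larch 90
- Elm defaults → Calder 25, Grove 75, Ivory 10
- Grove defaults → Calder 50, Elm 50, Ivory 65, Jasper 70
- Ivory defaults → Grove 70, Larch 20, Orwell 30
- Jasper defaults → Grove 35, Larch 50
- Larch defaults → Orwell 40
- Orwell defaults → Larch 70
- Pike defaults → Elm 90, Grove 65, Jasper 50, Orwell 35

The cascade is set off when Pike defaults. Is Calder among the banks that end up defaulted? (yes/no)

no

Round 1 — Pike defaults (initial).
  Elm: +90 → 90 < 110
  Grove: +65 → 65 ≥ 50
  Jasper: +50 → 50 < 120
  Orwell: +35 → 35 ≥ 30
Round 2 — Grove, Orwell default.
  Calder: +50 → 50 < 100
  Elm: +50 → 140 ≥ 110
  Ivory: +65 → 65 < 120
  Jasper: +70 → 120 ≥ 120
  Larch: +70 → 70 < 90
Round 3 — Elm, Jasper default.
  Calder: +25 → 75 < 100
  Ivory: +10 → 75 < 120
  Larch: +50 → 120 ≥ 90
Round 4 — Larch defaults.
No further defaults.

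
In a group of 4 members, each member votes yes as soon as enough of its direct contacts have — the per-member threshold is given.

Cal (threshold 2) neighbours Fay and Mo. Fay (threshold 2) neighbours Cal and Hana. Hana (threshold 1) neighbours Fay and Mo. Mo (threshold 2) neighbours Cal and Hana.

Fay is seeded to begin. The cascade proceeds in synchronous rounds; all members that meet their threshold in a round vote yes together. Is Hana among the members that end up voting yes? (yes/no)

yes

Round 1 — Fay votes yes (initial).
Round 2 — checking thresholds:
  Cal: 1 of 2 neighbours < 2, not yet.
  Hana: 1 of 2 neighbours ≥ 1, votes yes.
Round 3 — no new yes votes; cascade stops.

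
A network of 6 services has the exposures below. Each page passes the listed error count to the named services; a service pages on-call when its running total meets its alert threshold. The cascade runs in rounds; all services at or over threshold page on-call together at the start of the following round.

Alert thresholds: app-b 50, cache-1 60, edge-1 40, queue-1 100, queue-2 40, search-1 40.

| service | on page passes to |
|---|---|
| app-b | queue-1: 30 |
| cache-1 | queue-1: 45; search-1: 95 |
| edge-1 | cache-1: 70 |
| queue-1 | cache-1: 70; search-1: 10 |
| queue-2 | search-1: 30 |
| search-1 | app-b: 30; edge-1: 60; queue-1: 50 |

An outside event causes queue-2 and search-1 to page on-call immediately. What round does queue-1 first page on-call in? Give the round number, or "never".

never

Round 1 — queue-2, search-1 page on-call (initial).
  app-b: +30 → 30 < 50
  edge-1: +60 → 60 ≥ 40
  queue-1: +50 → 50 < 100
Round 2 — edge-1 pages on-call.
  cache-1: +70 → 70 ≥ 60
Round 3 — cache-1 pages on-call.
  queue-1: +45 → 95 < 100
No further pages.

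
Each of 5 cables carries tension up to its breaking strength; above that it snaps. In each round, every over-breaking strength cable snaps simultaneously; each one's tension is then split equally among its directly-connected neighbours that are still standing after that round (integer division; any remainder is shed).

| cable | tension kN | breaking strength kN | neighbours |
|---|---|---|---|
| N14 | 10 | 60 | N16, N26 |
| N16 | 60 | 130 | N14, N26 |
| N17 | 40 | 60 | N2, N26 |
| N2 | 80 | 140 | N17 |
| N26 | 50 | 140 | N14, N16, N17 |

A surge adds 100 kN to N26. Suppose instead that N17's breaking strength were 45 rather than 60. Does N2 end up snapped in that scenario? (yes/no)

With N17's breaking strength at 45:
Round 1 — N26 at 150 > 140. N26 snaps.
  N26 sheds 150 kN to N14, N16, N17: 50 each.
    N14: 10+50 = 60 ≤ 60
    N16: 60+50 = 110 ≤ 130
    N17: 40+50 = 90 > 45
Round 2 — N17 snaps.
  N17 sheds 90 kN to N2: 90 each.
    N2: 80+90 = 170 > 140
Round 3 — N2 snaps.
  N2 sheds 170 kN: no online neighbours, lost.
No further breaks.

yes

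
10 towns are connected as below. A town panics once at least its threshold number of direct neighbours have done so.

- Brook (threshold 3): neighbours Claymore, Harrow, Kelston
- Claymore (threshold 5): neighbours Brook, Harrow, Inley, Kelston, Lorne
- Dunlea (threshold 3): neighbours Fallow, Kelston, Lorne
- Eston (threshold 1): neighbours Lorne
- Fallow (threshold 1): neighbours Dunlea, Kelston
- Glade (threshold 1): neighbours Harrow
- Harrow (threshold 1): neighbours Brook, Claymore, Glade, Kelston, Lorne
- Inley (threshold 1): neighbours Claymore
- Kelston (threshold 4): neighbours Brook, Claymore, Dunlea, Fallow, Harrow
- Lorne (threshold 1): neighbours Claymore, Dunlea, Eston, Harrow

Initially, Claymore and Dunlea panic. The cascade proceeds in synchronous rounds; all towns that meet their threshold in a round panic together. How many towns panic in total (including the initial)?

10

Round 1 — Claymore, Dunlea panic (initial).
Round 2 — checking thresholds:
  Brook: 1 of 3 neighbours < 3, not yet.
  Fallow: 1 of 2 neighbours ≥ 1, panics.
  Harrow: 1 of 5 neighbours ≥ 1, panics.
  Inley: 1 of 1 neighbours ≥ 1, panics.
  Kelston: 2 of 5 neighbours < 4, not yet.
  Lorne: 2 of 4 neighbours ≥ 1, panics.
Round 3 — checking thresholds:
  Brook: 2 of 3 neighbours < 3, not yet.
  Eston: 1 of 1 neighbours ≥ 1, panics.
  Glade: 1 of 1 neighbours ≥ 1, panics.
  Kelston: 4 of 5 neighbours ≥ 4, panics.
Round 4 — checking thresholds:
  Brook: 3 of 3 neighbours ≥ 3, panics.
Round 5 — no new panics; cascade stops.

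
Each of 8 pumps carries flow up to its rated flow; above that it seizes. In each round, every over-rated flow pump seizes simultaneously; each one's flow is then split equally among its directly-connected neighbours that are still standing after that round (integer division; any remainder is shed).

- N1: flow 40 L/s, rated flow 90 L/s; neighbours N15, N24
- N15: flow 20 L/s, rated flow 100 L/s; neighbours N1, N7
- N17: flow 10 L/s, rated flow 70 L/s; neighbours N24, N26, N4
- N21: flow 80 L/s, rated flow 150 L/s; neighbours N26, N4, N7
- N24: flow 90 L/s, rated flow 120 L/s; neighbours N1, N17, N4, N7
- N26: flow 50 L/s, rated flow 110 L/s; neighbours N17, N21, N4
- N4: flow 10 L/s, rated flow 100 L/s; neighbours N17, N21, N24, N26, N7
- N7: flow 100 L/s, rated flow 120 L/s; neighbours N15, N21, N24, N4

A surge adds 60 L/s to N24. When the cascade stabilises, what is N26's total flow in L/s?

Round 1 — N24 at 150 > 120. N24 seizes.
  N24 sheds 150 L/s to N1, N17, N4, N7: 37 each (2 lost).
    N1: 40+37 = 77 ≤ 90
    N17: 10+37 = 47 ≤ 70
    N4: 10+37 = 47 ≤ 100
    N7: 100+37 = 137 > 120
Round 2 — N7 seizes.
  N7 sheds 137 L/s to N15, N21, N4: 45 each (2 lost).
    N15: 20+45 = 65 ≤ 100
    N21: 80+45 = 125 ≤ 150
    N4: 47+45 = 92 ≤ 100
No further seizures.

50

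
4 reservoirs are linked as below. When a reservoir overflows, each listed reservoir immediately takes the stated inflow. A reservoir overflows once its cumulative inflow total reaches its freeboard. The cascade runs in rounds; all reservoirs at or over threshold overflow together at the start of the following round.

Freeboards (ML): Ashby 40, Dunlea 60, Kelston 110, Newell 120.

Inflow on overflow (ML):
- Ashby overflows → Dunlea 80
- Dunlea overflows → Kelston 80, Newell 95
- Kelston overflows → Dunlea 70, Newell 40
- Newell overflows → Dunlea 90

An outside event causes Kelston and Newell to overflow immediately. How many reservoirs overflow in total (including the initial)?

3

Round 1 — Kelston, Newell overflow (initial).
  Dunlea: +70+90 → 160 ≥ 60
Round 2 — Dunlea overflows.
No further overflows.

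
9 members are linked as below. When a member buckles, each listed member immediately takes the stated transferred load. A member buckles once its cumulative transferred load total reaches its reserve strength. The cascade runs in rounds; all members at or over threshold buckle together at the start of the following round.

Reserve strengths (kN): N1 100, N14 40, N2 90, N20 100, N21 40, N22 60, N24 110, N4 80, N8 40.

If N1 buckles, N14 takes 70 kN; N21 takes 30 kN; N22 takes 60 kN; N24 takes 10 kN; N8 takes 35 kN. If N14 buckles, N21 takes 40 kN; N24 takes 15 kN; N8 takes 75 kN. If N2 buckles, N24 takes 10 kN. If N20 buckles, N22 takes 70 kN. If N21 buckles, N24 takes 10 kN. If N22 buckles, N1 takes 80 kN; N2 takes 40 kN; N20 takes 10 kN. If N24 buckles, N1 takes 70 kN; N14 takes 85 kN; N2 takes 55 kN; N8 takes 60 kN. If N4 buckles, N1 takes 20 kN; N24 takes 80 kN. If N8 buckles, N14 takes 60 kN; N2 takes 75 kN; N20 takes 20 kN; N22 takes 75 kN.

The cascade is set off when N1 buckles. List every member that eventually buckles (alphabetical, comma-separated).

Round 1 — N1 buckles (initial).
  N14: +70 → 70 ≥ 40
  N21: +30 → 30 < 40
  N22: +60 → 60 ≥ 60
  N24: +10 → 10 < 110
  N8: +35 → 35 < 40
Round 2 — N14, N22 buckle.
  N2: +40 → 40 < 90
  N20: +10 → 10 < 100
  N21: +40 → 70 ≥ 40
  N24: +15 → 25 < 110
  N8: +75 → 110 ≥ 40
Round 3 — N21, N8 buckle.
  N2: +75 → 115 ≥ 90
  N20: +20 → 30 < 100
  N24: +10 → 35 < 110
Round 4 — N2 buckles.
  N24: +10 → 45 < 110
No further bucklings.

N1, N14, N2, N21, N22, N8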